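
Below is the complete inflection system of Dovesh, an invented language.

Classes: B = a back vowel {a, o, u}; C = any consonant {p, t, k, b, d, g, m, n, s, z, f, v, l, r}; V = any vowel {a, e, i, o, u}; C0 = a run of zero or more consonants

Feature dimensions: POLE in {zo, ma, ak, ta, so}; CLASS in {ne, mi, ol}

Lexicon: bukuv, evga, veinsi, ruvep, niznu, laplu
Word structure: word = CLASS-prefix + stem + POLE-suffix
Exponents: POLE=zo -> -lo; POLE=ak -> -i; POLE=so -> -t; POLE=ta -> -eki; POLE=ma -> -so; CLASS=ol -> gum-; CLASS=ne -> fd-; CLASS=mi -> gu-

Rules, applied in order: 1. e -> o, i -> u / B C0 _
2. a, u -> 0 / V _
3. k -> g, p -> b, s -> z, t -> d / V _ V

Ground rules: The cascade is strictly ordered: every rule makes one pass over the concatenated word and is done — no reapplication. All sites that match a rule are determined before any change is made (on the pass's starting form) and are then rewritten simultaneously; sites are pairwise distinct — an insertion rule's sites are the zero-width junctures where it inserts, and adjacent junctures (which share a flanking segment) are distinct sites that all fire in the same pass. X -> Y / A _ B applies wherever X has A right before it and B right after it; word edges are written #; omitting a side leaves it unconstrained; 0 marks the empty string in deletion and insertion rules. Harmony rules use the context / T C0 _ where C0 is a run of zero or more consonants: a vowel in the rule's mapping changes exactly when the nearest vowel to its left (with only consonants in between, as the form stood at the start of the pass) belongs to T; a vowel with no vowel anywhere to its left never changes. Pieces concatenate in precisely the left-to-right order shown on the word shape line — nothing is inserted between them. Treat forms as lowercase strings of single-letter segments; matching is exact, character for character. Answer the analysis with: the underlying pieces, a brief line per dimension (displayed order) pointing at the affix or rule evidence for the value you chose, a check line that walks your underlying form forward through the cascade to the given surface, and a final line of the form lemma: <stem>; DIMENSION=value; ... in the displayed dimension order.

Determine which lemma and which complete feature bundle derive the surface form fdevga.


underlying: fd-evga-i
POLE=ak - signalled by the affix -i
CLASS=ne - signalled by the affix fd-
check: fdevgai -> fdevgau -> fdevga -> fdevga
lemma: evga; POLE=ak; CLASS=ne


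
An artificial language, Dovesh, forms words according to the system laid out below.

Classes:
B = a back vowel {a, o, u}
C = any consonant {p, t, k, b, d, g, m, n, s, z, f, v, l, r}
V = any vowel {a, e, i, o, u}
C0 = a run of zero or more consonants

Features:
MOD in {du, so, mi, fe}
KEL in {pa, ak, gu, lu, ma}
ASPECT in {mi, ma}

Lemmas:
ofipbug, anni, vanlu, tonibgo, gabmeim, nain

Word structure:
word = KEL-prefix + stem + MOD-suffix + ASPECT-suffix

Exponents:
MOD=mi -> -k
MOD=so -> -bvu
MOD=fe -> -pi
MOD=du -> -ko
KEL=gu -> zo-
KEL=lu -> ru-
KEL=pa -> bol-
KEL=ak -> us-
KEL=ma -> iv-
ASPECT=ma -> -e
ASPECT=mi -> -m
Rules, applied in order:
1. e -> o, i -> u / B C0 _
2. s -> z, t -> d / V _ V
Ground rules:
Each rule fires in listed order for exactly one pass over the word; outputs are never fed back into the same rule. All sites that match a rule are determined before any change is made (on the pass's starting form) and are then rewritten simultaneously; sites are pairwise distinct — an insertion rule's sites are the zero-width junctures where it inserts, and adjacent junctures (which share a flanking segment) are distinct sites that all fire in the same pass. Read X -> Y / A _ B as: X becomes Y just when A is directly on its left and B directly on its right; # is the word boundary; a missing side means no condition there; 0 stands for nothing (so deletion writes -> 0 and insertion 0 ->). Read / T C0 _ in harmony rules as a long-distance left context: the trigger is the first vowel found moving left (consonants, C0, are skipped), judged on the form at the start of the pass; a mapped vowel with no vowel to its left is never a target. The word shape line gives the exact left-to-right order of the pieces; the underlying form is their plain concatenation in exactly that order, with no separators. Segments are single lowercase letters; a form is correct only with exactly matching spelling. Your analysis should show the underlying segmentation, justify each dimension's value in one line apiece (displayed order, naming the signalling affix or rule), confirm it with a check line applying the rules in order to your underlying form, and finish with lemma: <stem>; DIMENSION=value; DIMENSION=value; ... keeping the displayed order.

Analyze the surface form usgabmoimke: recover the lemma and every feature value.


underlying: us-gabmeim-k-e
MOD=mi - signalled by the affix -k
KEL=ak - signalled by the affix us-
ASPECT=ma - signalled by the affix -e
check: usgabmeimke -> usgabmoimke -> usgabmoimke
lemma: gabmeim; MOD=mi; KEL=ak; ASPECT=ma


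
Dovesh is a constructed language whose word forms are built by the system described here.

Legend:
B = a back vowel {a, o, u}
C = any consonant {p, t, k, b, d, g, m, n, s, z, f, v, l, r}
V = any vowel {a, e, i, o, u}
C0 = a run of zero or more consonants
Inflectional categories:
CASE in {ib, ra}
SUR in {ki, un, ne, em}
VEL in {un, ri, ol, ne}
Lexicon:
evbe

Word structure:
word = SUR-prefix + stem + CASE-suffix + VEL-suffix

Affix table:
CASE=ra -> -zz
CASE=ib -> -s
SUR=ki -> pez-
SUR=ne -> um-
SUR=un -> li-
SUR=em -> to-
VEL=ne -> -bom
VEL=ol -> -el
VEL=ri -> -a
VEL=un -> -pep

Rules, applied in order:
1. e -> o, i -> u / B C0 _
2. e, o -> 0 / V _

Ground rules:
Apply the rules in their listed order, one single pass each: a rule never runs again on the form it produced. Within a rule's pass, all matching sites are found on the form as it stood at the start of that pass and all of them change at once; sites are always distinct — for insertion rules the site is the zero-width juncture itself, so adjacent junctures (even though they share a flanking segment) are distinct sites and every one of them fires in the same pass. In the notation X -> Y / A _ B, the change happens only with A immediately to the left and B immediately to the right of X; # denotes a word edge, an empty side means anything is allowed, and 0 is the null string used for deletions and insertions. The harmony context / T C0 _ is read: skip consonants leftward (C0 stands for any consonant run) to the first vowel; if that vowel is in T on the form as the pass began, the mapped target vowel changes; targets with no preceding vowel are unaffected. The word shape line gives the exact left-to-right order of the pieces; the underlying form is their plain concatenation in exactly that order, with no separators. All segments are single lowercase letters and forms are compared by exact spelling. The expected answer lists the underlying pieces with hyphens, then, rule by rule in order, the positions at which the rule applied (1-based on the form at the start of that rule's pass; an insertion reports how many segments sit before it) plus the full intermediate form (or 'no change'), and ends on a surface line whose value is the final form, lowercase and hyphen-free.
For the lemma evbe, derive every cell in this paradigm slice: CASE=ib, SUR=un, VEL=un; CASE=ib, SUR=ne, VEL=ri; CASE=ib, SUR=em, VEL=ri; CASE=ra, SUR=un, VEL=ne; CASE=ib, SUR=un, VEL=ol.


cell CASE=ib, SUR=un, VEL=un:
underlying: li-evbe-s-pep
1. e -> o, i -> u / B C0 _: no change
2. e, o -> 0 / V _: fires at position(s) 3: livbespep
surface: livbespep

cell CASE=ib, SUR=ne, VEL=ri:
underlying: um-evbe-s-a
1. e -> o, i -> u / B C0 _: fires at position(s) 3: umovbesa
2. e, o -> 0 / V _: no change
surface: umovbesa

cell CASE=ib, SUR=em, VEL=ri:
underlying: to-evbe-s-a
1. e -> o, i -> u / B C0 _: fires at position(s) 3: toovbesa
2. e, o -> 0 / V _: fires at position(s) 3: tovbesa
surface: tovbesa

cell CASE=ra, SUR=un, VEL=ne:
underlying: li-evbe-zz-bom
1. e -> o, i -> u / B C0 _: no change
2. e, o -> 0 / V _: fires at position(s) 3: livbezzbom
surface: livbezzbom

cell CASE=ib, SUR=un, VEL=ol:
underlying: li-evbe-s-el
1. e -> o, i -> u / B C0 _: no change
2. e, o -> 0 / V _: fires at position(s) 3: livbesel
surface: livbesel


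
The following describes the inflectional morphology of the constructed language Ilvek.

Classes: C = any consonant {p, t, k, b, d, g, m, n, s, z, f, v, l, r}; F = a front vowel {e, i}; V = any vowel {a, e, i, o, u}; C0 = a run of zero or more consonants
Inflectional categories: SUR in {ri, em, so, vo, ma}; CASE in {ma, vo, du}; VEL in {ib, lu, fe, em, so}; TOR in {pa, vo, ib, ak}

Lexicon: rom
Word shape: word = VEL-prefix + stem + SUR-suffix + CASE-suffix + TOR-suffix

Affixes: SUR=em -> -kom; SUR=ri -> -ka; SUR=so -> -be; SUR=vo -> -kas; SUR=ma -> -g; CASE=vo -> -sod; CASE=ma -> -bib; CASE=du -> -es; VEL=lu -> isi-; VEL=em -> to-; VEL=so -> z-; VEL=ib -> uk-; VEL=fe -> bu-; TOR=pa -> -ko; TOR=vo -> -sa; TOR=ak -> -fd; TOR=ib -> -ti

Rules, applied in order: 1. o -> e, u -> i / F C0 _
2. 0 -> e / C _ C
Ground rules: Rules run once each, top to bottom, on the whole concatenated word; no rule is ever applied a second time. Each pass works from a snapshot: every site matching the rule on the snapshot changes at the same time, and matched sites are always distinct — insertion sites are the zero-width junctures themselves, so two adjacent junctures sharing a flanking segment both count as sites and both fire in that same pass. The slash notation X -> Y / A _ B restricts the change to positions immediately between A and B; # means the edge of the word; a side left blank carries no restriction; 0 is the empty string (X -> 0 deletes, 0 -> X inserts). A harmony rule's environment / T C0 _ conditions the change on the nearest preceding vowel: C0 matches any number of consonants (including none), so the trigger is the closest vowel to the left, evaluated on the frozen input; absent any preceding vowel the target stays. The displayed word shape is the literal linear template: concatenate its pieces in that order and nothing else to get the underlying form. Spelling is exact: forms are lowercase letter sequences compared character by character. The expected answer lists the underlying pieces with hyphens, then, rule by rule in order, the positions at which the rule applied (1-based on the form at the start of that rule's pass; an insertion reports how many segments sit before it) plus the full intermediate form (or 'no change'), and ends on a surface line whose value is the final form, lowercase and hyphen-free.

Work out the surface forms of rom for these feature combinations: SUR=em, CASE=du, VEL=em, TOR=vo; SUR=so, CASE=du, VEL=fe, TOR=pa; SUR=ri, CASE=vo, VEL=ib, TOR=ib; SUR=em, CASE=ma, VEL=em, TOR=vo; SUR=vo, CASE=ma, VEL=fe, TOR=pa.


cell SUR=em, CASE=du, VEL=em, TOR=vo:
underlying: to-rom-kom-es-sa
1. o -> e, u -> i / F C0 _: no change
2. 0 -> e / C _ C: inserts after position(s) 5, 10: toromekomesesa
surface: toromekomesesa

cell SUR=so, CASE=du, VEL=fe, TOR=pa:
underlying: bu-rom-be-es-ko
1. o -> e, u -> i / F C0 _: fires at position(s) 11: burombeeske
2. 0 -> e / C _ C: inserts after position(s) 5, 9: buromebeeseke
surface: buromebeeseke

cell SUR=ri, CASE=vo, VEL=ib, TOR=ib:
underlying: uk-rom-ka-sod-ti
1. o -> e, u -> i / F C0 _: no change
2. 0 -> e / C _ C: inserts after position(s) 2, 5, 10: ukeromekasodeti
surface: ukeromekasodeti

cell SUR=em, CASE=ma, VEL=em, TOR=vo:
underlying: to-rom-kom-bib-sa
1. o -> e, u -> i / F C0 _: no change
2. 0 -> e / C _ C: inserts after position(s) 5, 8, 11: toromekomebibesa
surface: toromekomebibesa

cell SUR=vo, CASE=ma, VEL=fe, TOR=pa:
underlying: bu-rom-kas-bib-ko
1. o -> e, u -> i / F C0 _: fires at position(s) 13: buromkasbibke
2. 0 -> e / C _ C: inserts after position(s) 5, 8, 11: buromekasebibeke
surface: buromekasebibeke


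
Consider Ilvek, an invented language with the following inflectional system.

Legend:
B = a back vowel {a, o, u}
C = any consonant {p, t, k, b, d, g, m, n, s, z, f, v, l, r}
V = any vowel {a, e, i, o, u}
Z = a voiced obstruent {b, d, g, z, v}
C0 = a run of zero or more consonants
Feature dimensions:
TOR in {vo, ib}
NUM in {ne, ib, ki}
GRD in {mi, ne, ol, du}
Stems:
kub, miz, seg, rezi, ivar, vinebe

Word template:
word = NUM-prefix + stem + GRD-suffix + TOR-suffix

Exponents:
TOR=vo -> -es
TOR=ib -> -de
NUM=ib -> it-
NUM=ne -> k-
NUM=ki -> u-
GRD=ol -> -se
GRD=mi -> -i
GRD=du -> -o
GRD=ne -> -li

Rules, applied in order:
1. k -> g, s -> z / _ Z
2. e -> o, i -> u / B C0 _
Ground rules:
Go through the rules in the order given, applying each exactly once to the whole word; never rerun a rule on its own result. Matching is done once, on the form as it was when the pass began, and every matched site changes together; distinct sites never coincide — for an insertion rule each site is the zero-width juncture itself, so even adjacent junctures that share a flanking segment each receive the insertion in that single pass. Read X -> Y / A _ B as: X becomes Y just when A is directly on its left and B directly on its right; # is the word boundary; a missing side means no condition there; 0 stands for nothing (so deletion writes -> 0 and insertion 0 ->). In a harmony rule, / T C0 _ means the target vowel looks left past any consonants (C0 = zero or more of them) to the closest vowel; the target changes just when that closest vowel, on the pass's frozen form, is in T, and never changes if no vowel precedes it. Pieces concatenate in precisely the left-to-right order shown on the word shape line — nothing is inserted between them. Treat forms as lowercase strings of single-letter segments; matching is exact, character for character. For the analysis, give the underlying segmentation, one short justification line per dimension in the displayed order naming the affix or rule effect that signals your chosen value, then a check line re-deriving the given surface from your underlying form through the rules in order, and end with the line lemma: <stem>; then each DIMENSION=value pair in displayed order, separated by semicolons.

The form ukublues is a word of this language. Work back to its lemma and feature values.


underlying: u-kub-li-es
TOR=vo - signalled by the affix -es
NUM=ki - signalled by the affix u-
GRD=ne - signalled by the affix -li
check: ukublies -> ukublies -> ukublues
lemma: kub; TOR=vo; NUM=ki; GRD=ne


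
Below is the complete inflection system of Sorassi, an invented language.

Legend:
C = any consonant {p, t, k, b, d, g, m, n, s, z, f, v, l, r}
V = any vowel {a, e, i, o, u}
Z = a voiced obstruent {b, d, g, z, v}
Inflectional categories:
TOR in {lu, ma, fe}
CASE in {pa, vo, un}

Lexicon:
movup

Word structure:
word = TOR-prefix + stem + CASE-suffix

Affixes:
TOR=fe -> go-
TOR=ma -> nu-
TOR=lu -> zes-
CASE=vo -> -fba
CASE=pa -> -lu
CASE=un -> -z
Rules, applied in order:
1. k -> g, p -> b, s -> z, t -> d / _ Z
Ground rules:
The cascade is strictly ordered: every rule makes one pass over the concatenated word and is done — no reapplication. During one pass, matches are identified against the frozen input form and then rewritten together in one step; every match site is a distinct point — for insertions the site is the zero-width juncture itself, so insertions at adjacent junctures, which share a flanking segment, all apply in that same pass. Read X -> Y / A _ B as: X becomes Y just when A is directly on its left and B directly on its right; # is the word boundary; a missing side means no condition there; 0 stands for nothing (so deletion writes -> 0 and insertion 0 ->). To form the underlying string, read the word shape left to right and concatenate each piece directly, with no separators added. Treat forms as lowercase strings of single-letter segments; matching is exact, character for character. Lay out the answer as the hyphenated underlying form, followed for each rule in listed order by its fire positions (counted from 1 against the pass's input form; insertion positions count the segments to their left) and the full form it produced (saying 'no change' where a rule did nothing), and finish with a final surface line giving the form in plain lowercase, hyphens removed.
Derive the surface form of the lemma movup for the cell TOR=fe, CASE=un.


underlying: go-movup-z
1. k -> g, p -> b, s -> z, t -> d / _ Z: fires at position(s) 7: gomovubz
surface: gomovubz


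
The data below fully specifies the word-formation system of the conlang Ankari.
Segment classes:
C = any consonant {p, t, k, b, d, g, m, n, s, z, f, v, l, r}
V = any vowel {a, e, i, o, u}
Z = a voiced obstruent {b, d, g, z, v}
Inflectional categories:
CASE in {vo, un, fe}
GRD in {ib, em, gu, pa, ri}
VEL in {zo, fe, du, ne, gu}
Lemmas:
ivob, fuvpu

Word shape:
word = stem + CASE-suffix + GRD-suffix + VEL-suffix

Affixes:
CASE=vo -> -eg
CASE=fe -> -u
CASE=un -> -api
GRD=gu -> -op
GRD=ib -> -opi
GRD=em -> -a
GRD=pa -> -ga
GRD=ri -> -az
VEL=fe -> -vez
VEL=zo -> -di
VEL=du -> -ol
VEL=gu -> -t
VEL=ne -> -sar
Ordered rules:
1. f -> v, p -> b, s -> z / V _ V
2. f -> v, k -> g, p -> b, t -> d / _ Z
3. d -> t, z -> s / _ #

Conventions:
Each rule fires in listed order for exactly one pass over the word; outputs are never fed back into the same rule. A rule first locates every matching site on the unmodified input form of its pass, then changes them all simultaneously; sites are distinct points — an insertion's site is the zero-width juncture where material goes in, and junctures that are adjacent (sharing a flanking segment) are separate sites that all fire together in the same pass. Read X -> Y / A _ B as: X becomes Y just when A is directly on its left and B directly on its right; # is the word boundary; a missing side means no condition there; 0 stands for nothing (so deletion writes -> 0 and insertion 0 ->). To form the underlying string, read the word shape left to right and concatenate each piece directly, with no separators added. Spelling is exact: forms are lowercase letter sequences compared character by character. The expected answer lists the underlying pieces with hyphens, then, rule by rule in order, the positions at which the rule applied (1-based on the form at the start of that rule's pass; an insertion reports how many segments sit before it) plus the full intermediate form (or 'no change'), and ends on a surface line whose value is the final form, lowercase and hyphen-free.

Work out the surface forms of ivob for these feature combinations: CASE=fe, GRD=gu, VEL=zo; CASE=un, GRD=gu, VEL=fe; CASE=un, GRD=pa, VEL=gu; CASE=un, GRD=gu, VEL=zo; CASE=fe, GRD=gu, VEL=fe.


cell CASE=fe, GRD=gu, VEL=zo:
underlying: ivob-u-op-di
1. f -> v, p -> b, s -> z / V _ V: no change
2. f -> v, k -> g, p -> b, t -> d / _ Z: fires at position(s) 7: ivobuobdi
3. d -> t, z -> s / _ #: no change
surface: ivobuobdi

cell CASE=un, GRD=gu, VEL=fe:
underlying: ivob-api-op-vez
1. f -> v, p -> b, s -> z / V _ V: fires at position(s) 6: ivobabiopvez
2. f -> v, k -> g, p -> b, t -> d / _ Z: fires at position(s) 9: ivobabiobvez
3. d -> t, z -> s / _ #: fires at position(s) 12: ivobabiobves
surface: ivobabiobves

cell CASE=un, GRD=pa, VEL=gu:
underlying: ivob-api-ga-t
1. f -> v, p -> b, s -> z / V _ V: fires at position(s) 6: ivobabigat
2. f -> v, k -> g, p -> b, t -> d / _ Z: no change
3. d -> t, z -> s / _ #: no change
surface: ivobabigat

cell CASE=un, GRD=gu, VEL=zo:
underlying: ivob-api-op-di
1. f -> v, p -> b, s -> z / V _ V: fires at position(s) 6: ivobabiopdi
2. f -> v, k -> g, p -> b, t -> d / _ Z: fires at position(s) 9: ivobabiobdi
3. d -> t, z -> s / _ #: no change
surface: ivobabiobdi

cell CASE=fe, GRD=gu, VEL=fe:
underlying: ivob-u-op-vez
1. f -> v, p -> b, s -> z / V _ V: no change
2. f -> v, k -> g, p -> b, t -> d / _ Z: fires at position(s) 7: ivobuobvez
3. d -> t, z -> s / _ #: fires at position(s) 10: ivobuobves
surface: ivobuobves


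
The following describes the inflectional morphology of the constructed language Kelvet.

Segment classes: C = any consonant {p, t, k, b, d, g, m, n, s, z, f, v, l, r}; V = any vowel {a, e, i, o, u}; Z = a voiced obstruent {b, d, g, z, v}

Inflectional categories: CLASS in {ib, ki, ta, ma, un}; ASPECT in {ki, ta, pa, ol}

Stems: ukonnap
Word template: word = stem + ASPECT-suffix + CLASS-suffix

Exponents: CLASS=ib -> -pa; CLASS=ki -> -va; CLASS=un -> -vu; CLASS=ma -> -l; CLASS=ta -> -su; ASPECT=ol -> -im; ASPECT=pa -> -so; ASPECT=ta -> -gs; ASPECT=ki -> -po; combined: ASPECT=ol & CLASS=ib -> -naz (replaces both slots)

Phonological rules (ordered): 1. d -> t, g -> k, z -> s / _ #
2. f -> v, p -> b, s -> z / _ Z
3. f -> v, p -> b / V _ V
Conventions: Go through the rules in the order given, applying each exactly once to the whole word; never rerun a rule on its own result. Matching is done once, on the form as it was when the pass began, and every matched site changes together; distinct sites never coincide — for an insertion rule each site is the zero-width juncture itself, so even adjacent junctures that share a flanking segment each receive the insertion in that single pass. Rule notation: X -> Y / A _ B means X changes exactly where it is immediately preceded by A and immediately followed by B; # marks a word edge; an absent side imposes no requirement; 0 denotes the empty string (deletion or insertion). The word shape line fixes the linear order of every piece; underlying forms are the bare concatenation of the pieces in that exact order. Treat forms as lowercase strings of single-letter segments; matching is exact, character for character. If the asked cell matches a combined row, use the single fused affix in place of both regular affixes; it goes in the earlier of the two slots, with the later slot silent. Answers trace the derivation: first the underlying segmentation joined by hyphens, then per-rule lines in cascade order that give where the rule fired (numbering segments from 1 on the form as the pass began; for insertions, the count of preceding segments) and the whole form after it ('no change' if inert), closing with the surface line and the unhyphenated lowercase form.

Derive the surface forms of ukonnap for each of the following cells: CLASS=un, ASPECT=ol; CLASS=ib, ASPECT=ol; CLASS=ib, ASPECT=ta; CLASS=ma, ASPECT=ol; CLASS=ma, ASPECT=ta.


cell CLASS=un, ASPECT=ol:
underlying: ukonnap-im-vu
1. d -> t, g -> k, z -> s / _ #: no change
2. f -> v, p -> b, s -> z / _ Z: no change
3. f -> v, p -> b / V _ V: fires at position(s) 7: ukonnabimvu
surface: ukonnabimvu

cell CLASS=ib, ASPECT=ol:
underlying: ukonnap-naz
1. d -> t, g -> k, z -> s / _ #: fires at position(s) 10: ukonnapnas
2. f -> v, p -> b, s -> z / _ Z: no change
3. f -> v, p -> b / V _ V: no change
surface: ukonnapnas

cell CLASS=ib, ASPECT=ta:
underlying: ukonnap-gs-pa
1. d -> t, g -> k, z -> s / _ #: no change
2. f -> v, p -> b, s -> z / _ Z: fires at position(s) 7: ukonnabgspa
3. f -> v, p -> b / V _ V: no change
surface: ukonnabgspa

cell CLASS=ma, ASPECT=ol:
underlying: ukonnap-im-l
1. d -> t, g -> k, z -> s / _ #: no change
2. f -> v, p -> b, s -> z / _ Z: no change
3. f -> v, p -> b / V _ V: fires at position(s) 7: ukonnabiml
surface: ukonnabiml

cell CLASS=ma, ASPECT=ta:
underlying: ukonnap-gs-l
1. d -> t, g -> k, z -> s / _ #: no change
2. f -> v, p -> b, s -> z / _ Z: fires at position(s) 7: ukonnabgsl
3. f -> v, p -> b / V _ V: no change
surface: ukonnabgsl


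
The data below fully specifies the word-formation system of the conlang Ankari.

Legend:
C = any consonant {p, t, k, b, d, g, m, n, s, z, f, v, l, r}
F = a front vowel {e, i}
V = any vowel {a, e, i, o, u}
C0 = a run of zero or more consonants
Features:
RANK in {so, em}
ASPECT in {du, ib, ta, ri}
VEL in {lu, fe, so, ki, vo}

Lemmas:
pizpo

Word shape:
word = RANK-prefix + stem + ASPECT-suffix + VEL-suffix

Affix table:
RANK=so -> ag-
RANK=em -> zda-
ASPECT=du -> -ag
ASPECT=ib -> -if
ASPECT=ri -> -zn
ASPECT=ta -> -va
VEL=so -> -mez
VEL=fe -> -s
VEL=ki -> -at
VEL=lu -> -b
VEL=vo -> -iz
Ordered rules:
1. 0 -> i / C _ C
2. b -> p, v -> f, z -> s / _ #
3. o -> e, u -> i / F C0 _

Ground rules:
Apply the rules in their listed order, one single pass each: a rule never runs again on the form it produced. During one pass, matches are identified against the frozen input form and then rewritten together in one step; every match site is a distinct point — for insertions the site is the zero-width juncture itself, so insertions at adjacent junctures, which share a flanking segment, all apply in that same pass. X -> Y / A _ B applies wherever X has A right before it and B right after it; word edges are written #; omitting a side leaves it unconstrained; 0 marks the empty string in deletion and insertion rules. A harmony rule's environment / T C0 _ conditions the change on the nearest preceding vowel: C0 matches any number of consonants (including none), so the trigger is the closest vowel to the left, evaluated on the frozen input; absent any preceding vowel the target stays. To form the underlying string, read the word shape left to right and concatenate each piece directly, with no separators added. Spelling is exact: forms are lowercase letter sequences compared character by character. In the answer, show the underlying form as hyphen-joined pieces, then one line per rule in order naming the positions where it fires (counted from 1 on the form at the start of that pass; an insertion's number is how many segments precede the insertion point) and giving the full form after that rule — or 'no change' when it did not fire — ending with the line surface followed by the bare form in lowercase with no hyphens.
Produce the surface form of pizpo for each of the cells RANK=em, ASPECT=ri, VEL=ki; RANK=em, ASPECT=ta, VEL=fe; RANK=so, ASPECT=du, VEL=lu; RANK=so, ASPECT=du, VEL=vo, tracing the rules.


cell RANK=em, ASPECT=ri, VEL=ki:
underlying: zda-pizpo-zn-at
1. 0 -> i / C _ C: inserts after position(s) 1, 6, 9: zidapizipozinat
2. b -> p, v -> f, z -> s / _ #: no change
3. o -> e, u -> i / F C0 _: fires at position(s) 10: zidapizipezinat
surface: zidapizipezinat

cell RANK=em, ASPECT=ta, VEL=fe:
underlying: zda-pizpo-va-s
1. 0 -> i / C _ C: inserts after position(s) 1, 6: zidapizipovas
2. b -> p, v -> f, z -> s / _ #: no change
3. o -> e, u -> i / F C0 _: fires at position(s) 10: zidapizipevas
surface: zidapizipevas

cell RANK=so, ASPECT=du, VEL=lu:
underlying: ag-pizpo-ag-b
1. 0 -> i / C _ C: inserts after position(s) 2, 5, 9: agipizipoagib
2. b -> p, v -> f, z -> s / _ #: fires at position(s) 13: agipizipoagip
3. o -> e, u -> i / F C0 _: fires at position(s) 9: agipizipeagip
surface: agipizipeagip

cell RANK=so, ASPECT=du, VEL=vo:
underlying: ag-pizpo-ag-iz
1. 0 -> i / C _ C: inserts after position(s) 2, 5: agipizipoagiz
2. b -> p, v -> f, z -> s / _ #: fires at position(s) 13: agipizipoagis
3. o -> e, u -> i / F C0 _: fires at position(s) 9: agipizipeagis
surface: agipizipeagis


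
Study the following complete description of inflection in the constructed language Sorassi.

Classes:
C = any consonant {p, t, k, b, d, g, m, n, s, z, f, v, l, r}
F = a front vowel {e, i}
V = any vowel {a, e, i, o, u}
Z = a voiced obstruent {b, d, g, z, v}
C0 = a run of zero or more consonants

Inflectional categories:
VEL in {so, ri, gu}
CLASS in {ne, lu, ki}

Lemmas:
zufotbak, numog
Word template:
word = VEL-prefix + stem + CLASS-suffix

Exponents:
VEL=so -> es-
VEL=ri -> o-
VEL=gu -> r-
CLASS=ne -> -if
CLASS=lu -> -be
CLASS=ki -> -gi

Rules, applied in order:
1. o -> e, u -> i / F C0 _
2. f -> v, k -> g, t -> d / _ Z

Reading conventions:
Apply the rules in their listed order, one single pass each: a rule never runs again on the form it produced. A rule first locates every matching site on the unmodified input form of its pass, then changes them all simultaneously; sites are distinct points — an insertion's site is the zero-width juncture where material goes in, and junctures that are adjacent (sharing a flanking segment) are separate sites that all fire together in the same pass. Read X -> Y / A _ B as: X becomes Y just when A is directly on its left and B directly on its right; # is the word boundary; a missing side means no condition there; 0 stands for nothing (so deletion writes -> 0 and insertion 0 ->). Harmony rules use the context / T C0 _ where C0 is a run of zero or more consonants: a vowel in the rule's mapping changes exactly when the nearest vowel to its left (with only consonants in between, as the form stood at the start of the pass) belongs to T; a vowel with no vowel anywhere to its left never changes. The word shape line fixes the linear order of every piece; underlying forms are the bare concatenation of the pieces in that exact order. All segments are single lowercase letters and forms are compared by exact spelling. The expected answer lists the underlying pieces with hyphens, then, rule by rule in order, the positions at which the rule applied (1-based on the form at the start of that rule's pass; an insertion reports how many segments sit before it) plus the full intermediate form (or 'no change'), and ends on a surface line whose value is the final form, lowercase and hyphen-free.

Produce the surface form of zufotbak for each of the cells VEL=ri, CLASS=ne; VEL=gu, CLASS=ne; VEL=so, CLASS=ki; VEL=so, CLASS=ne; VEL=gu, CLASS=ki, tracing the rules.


cell VEL=ri, CLASS=ne:
underlying: o-zufotbak-if
1. o -> e, u -> i / F C0 _: no change
2. f -> v, k -> g, t -> d / _ Z: fires at position(s) 6: ozufodbakif
surface: ozufodbakif

cell VEL=gu, CLASS=ne:
underlying: r-zufotbak-if
1. o -> e, u -> i / F C0 _: no change
2. f -> v, k -> g, t -> d / _ Z: fires at position(s) 6: rzufodbakif
surface: rzufodbakif

cell VEL=so, CLASS=ki:
underlying: es-zufotbak-gi
1. o -> e, u -> i / F C0 _: fires at position(s) 4: eszifotbakgi
2. f -> v, k -> g, t -> d / _ Z: fires at position(s) 7, 10: eszifodbaggi
surface: eszifodbaggi

cell VEL=so, CLASS=ne:
underlying: es-zufotbak-if
1. o -> e, u -> i / F C0 _: fires at position(s) 4: eszifotbakif
2. f -> v, k -> g, t -> d / _ Z: fires at position(s) 7: eszifodbakif
surface: eszifodbakif

cell VEL=gu, CLASS=ki:
underlying: r-zufotbak-gi
1. o -> e, u -> i / F C0 _: no change
2. f -> v, k -> g, t -> d / _ Z: fires at position(s) 6, 9: rzufodbaggi
surface: rzufodbaggi


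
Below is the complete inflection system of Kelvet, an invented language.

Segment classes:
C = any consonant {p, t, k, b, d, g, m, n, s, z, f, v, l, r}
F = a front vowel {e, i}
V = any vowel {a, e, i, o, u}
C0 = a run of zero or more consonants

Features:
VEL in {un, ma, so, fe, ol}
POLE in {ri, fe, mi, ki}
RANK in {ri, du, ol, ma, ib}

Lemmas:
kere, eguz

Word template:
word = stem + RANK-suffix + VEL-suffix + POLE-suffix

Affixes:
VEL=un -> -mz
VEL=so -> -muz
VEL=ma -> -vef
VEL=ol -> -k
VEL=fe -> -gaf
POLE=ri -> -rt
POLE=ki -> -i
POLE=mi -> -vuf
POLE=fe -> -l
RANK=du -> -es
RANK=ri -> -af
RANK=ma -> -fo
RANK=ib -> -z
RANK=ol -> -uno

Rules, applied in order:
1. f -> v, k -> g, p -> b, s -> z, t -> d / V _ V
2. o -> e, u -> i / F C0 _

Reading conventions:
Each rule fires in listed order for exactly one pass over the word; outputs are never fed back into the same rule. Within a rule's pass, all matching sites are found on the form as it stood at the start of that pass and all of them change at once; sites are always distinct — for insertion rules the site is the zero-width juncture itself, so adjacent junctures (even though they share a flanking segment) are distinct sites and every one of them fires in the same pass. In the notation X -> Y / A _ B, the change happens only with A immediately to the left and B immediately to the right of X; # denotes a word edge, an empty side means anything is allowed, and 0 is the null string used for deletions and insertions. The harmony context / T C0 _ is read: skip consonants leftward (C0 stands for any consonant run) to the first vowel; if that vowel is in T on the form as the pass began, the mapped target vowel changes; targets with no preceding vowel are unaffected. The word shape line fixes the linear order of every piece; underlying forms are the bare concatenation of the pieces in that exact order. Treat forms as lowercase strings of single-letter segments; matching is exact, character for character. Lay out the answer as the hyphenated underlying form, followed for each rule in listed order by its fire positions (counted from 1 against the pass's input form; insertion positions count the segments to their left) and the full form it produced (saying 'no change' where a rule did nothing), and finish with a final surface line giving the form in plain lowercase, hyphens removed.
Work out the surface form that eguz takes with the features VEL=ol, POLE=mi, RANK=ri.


underlying: eguz-af-k-vuf
1. f -> v, k -> g, p -> b, s -> z, t -> d / V _ V: no change
2. o -> e, u -> i / F C0 _: fires at position(s) 3: egizafkvuf
surface: egizafkvuf


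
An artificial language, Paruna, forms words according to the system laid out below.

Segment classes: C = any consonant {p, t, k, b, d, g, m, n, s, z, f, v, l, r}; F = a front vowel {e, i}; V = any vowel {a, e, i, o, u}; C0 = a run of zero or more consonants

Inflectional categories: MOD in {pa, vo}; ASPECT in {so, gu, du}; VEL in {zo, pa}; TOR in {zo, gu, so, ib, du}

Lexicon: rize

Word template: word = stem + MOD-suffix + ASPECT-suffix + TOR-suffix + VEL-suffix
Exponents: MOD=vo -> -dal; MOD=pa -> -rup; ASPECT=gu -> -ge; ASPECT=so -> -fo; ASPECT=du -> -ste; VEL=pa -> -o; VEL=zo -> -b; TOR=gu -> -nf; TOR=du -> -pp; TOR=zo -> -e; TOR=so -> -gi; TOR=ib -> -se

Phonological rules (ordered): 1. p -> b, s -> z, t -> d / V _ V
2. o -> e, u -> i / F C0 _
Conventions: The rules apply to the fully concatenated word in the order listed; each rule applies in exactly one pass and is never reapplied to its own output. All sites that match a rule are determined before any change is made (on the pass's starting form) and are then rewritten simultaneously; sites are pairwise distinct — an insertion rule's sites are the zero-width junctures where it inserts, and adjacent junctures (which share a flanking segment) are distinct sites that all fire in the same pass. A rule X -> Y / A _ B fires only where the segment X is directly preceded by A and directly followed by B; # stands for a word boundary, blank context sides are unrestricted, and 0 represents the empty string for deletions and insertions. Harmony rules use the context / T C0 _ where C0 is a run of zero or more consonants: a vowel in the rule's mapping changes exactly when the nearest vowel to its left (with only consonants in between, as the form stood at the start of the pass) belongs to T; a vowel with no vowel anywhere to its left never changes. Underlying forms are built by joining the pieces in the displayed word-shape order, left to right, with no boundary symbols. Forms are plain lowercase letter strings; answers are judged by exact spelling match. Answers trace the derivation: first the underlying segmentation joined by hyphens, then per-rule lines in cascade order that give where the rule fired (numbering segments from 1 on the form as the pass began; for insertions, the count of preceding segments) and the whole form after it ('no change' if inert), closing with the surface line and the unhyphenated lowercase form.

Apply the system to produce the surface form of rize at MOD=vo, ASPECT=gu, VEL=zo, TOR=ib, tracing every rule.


underlying: rize-dal-ge-se-b
1. p -> b, s -> z, t -> d / V _ V: fires at position(s) 10: rizedalgezeb
2. o -> e, u -> i / F C0 _: no change
surface: rizedalgezeb


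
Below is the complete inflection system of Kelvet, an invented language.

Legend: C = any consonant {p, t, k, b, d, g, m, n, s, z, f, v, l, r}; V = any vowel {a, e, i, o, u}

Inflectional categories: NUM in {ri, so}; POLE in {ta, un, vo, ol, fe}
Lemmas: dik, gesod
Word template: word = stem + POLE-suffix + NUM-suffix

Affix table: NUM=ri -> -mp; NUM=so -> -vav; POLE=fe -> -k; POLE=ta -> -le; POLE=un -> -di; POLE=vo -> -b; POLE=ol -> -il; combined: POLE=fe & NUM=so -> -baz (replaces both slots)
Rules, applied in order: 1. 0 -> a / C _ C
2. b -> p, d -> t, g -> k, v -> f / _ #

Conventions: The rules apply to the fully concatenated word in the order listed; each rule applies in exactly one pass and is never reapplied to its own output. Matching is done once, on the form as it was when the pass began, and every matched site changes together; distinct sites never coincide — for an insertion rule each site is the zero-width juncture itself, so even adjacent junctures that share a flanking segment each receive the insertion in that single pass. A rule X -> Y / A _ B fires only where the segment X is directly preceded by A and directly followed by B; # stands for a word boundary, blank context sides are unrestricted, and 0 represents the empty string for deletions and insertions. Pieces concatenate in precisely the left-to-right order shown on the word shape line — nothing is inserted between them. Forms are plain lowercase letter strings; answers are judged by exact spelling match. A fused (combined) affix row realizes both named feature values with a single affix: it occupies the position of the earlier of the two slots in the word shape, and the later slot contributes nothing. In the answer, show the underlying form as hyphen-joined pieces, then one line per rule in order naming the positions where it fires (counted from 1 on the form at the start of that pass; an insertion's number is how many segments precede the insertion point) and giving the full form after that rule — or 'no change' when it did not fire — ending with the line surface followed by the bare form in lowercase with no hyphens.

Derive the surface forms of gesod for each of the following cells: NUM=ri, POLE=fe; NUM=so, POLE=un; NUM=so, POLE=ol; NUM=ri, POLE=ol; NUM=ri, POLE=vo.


cell NUM=ri, POLE=fe:
underlying: gesod-k-mp
1. 0 -> a / C _ C: inserts after position(s) 5, 6, 7: gesodakamap
2. b -> p, d -> t, g -> k, v -> f / _ #: no change
surface: gesodakamap

cell NUM=so, POLE=un:
underlying: gesod-di-vav
1. 0 -> a / C _ C: inserts after position(s) 5: gesodadivav
2. b -> p, d -> t, g -> k, v -> f / _ #: fires at position(s) 11: gesodadivaf
surface: gesodadivaf

cell NUM=so, POLE=ol:
underlying: gesod-il-vav
1. 0 -> a / C _ C: inserts after position(s) 7: gesodilavav
2. b -> p, d -> t, g -> k, v -> f / _ #: fires at position(s) 11: gesodilavaf
surface: gesodilavaf

cell NUM=ri, POLE=ol:
underlying: gesod-il-mp
1. 0 -> a / C _ C: inserts after position(s) 7, 8: gesodilamap
2. b -> p, d -> t, g -> k, v -> f / _ #: no change
surface: gesodilamap

cell NUM=ri, POLE=vo:
underlying: gesod-b-mp
1. 0 -> a / C _ C: inserts after position(s) 5, 6, 7: gesodabamap
2. b -> p, d -> t, g -> k, v -> f / _ #: no change
surface: gesodabamap


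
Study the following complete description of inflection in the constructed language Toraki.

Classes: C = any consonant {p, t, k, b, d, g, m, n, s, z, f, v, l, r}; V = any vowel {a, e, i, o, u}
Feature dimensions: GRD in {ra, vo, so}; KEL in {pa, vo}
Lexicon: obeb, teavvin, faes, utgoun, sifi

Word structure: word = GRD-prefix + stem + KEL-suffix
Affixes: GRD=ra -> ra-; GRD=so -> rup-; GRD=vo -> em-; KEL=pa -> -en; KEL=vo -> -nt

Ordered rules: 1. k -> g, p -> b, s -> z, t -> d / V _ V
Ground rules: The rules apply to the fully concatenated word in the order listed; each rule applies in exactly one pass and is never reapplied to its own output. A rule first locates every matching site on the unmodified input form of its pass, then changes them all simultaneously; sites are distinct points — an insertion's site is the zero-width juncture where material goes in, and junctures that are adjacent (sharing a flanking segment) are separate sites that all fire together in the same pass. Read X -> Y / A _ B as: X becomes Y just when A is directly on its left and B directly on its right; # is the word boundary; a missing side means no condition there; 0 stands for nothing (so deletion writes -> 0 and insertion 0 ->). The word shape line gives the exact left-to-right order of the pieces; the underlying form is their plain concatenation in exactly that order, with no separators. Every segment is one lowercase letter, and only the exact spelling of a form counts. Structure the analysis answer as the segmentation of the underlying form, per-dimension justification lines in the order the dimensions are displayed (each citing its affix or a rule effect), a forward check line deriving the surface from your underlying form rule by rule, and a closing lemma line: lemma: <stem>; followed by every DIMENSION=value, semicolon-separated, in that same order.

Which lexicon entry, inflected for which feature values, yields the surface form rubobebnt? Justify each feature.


underlying: rup-obeb-nt
GRD=so - signalled by the affix rup-
KEL=vo - signalled by the affix -nt
check: rupobebnt -> rubobebnt
lemma: obeb; GRD=so; KEL=vo
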